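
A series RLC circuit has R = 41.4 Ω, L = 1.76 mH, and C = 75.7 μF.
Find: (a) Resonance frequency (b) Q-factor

Step 1 — Resonance condition Im(Z)=0 gives ω₀ = 1/√(LC).
Step 2 — ω₀ = 1/√(0.00176·7.57e-05) = 2740 rad/s.
Step 3 — f₀ = ω₀/(2π) = 436 Hz.
Step 4 — Series Q: Q = ω₀L/R = 2740·0.00176/41.4 = 0.1165.

(a) f₀ = 436 Hz  (b) Q = 0.1165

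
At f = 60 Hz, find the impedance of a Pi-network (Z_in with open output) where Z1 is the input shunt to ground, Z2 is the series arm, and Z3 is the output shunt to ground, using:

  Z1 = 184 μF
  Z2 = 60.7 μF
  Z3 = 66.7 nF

Step 1 — Angular frequency: ω = 2π·f = 2π·60 = 377 rad/s.
Step 2 — Component impedances:
  Z1: Z = 1/(jωC) = -j/(ω·C) = 0 - j14.42 Ω
  Z2: Z = 1/(jωC) = -j/(ω·C) = 0 - j43.7 Ω
  Z3: Z = 1/(jωC) = -j/(ω·C) = 0 - j3.977e+04 Ω
Step 3 — With open output, the series arm Z2 and the output shunt Z3 appear in series to ground: Z2 + Z3 = 0 - j3.981e+04 Ω.
Step 4 — Parallel with input shunt Z1: Z_in = Z1 || (Z2 + Z3) = 0 - j14.41 Ω = 14.41∠-90.0° Ω.

Z = 0 - j14.41 Ω = 14.41∠-90.0° Ω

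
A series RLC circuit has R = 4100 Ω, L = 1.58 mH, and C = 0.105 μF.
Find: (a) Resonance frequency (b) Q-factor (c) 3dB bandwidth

Step 1 — Resonance condition Im(Z)=0 gives ω₀ = 1/√(LC).
Step 2 — ω₀ = 1/√(0.00158·1.05e-07) = 7.764e+04 rad/s.
Step 3 — f₀ = ω₀/(2π) = 1.236e+04 Hz.
Step 4 — Series Q: Q = ω₀L/R = 7.764e+04·0.00158/4100 = 0.02992.
Step 5 — 3dB bandwidth: Δω = ω₀/Q = 2.595e+06 rad/s; BW = Δω/(2π) = 4.13e+05 Hz.

(a) f₀ = 1.236e+04 Hz  (b) Q = 0.02992  (c) BW = 4.13e+05 Hz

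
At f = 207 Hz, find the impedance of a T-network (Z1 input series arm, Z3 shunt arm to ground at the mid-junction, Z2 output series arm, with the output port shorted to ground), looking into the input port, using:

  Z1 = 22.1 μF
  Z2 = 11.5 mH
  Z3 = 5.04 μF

Step 1 — Angular frequency: ω = 2π·f = 2π·207 = 1301 rad/s.
Step 2 — Component impedances:
  Z1: Z = 1/(jωC) = -j/(ω·C) = 0 - j34.79 Ω
  Z2: Z = jωL = j·1301·0.0115 = 0 + j14.96 Ω
  Z3: Z = 1/(jωC) = -j/(ω·C) = 0 - j152.6 Ω
Step 3 — With the output port shorted to ground, the output series arm Z2 runs from the junction to ground; the shunt arm Z3 also runs from the junction to ground. They appear in parallel: Z3 || Z2 = 0 + j16.58 Ω.
Step 4 — Series with input arm Z1: Z_in = Z1 + (Z3 || Z2) = 0 - j18.21 Ω = 18.21∠-90.0° Ω.

Z = 0 - j18.21 Ω = 18.21∠-90.0° Ω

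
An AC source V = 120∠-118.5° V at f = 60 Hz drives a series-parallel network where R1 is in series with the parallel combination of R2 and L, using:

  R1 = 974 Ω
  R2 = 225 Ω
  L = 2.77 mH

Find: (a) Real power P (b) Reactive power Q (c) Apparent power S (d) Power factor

Step 1 — Angular frequency: ω = 2π·f = 2π·60 = 377 rad/s.
Step 2 — Component impedances:
  R1: Z = R = 974 Ω
  R2: Z = R = 225 Ω
  L: Z = jωL = j·377·0.00277 = 0 + j1.044 Ω
Step 3 — Parallel branch: R2 || L = 1/(1/R2 + 1/L) = 0.004847 + j1.044 Ω.
Step 4 — Series with R1: Z_total = R1 + (R2 || L) = 974 + j1.044 Ω = 974∠0.1° Ω.
Step 5 — Source phasor: V = 120∠-118.5° V = -57.26 - j105.5 V.
Step 6 — Current: I = V / Z = -0.0589 - j0.1082 A = 0.1232∠-118.6° A.
Step 7 — Complex power: S = V·I* = 14.78 + j0.01585 VA.
Step 8 — Real power: P = Re(S) = 14.78 W.
Step 9 — Reactive power: Q = Im(S) = 0.01585 VAR.
Step 10 — Apparent power: |S| = 14.78 VA.
Step 11 — Power factor: PF = P/|S| = 1 (lagging).

(a) P = 14.78 W  (b) Q = 0.01585 VAR  (c) S = 14.78 VA  (d) PF = 1 (lagging)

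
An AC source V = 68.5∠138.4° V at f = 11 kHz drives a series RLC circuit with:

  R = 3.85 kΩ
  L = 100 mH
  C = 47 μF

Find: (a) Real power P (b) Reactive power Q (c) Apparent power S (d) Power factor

Step 1 — Angular frequency: ω = 2π·f = 2π·1.1e+04 = 6.912e+04 rad/s.
Step 2 — Component impedances:
  R: Z = R = 3850 Ω
  L: Z = jωL = j·6.912e+04·0.1 = 0 + j6912 Ω
  C: Z = 1/(jωC) = -j/(ω·C) = 0 - j0.3078 Ω
Step 3 — Series combination: Z_total = R + L + C = 3850 + j6911 Ω = 7911∠60.9° Ω.
Step 4 — Source phasor: V = 68.5∠138.4° V = -51.22 + j45.48 V.
Step 5 — Current: I = V / Z = 0.001871 + j0.008454 A = 0.008659∠77.5° A.
Step 6 — Complex power: S = V·I* = 0.2886 + j0.5181 VA.
Step 7 — Real power: P = Re(S) = 0.2886 W.
Step 8 — Reactive power: Q = Im(S) = 0.5181 VAR.
Step 9 — Apparent power: |S| = 0.5931 VA.
Step 10 — Power factor: PF = P/|S| = 0.4867 (lagging).

(a) P = 0.2886 W  (b) Q = 0.5181 VAR  (c) S = 0.5931 VA  (d) PF = 0.4867 (lagging)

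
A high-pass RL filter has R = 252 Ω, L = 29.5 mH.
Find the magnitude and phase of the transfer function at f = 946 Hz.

Step 1 — Angular frequency: ω = 2π·946 = 5944 rad/s.
Step 2 — Transfer function: H(jω) = jωL/(R + jωL).
Step 3 — Numerator jωL = j·175.3; denominator R + jωL = 252 + j175.3.
Step 4 — H = 0.3262 + j0.4688.
Step 5 — Magnitude: |H| = 0.5712 (-4.9 dB); phase: φ = 55.2°.

|H| = 0.5712 (-4.9 dB), φ = 55.2°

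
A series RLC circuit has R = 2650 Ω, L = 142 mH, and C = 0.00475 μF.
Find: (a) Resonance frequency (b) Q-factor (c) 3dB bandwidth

Step 1 — Resonance: ω₀ = 1/√(LC) = 1/√(0.142·4.75e-09) = 3.85e+04 rad/s.
Step 2 — f₀ = ω₀/(2π) = 6128 Hz.
Step 3 — Series Q: Q = ω₀L/R = 3.85e+04·0.142/2650 = 2.063.
Step 4 — Bandwidth: Δω = ω₀/Q = 1.866e+04 rad/s; BW = Δω/(2π) = 2970 Hz.

(a) f₀ = 6128 Hz  (b) Q = 2.063  (c) BW = 2970 Hz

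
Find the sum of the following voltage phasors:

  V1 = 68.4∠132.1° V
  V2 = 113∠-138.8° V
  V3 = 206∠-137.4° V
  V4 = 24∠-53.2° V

Step 1 — Convert each phasor to rectangular form:
  V1 = 68.4·(cos(132.1°) + j·sin(132.1°)) = -45.86 + j50.75 V
  V2 = 113·(cos(-138.8°) + j·sin(-138.8°)) = -85.02 - j74.43 V
  V3 = 206·(cos(-137.4°) + j·sin(-137.4°)) = -151.6 - j139.4 V
  V4 = 24·(cos(-53.2°) + j·sin(-53.2°)) = 14.38 - j19.22 V
Step 2 — Sum components: V_total = -268.1 - j182.3 V.
Step 3 — Convert to polar: |V_total| = 324.3 V, ∠V_total = -145.8°.

V_total = 324.3∠-145.8° V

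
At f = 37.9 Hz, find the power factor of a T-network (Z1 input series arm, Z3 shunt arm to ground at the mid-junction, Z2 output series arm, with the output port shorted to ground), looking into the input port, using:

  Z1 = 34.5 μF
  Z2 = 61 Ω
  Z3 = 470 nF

Step 1 — Angular frequency: ω = 2π·f = 2π·37.9 = 238.1 rad/s.
Step 2 — Component impedances:
  Z1: Z = 1/(jωC) = -j/(ω·C) = 0 - j121.7 Ω
  Z2: Z = R = 61 Ω
  Z3: Z = 1/(jωC) = -j/(ω·C) = 0 - j8935 Ω
Step 3 — With the output port shorted to ground, the output series arm Z2 runs from the junction to ground; the shunt arm Z3 also runs from the junction to ground. They appear in parallel: Z3 || Z2 = 61 - j0.4164 Ω.
Step 4 — Series with input arm Z1: Z_in = Z1 + (Z3 || Z2) = 61 - j122.1 Ω = 136.5∠-63.5° Ω.
Step 5 — Power factor: PF = cos(φ) = Re(Z)/|Z| = 60.997/136.52 = 0.4468.
Step 6 — Type: Im(Z) = -122.1 ⇒ leading (phase φ = -63.5°).

PF = 0.4468 (leading, φ = -63.5°)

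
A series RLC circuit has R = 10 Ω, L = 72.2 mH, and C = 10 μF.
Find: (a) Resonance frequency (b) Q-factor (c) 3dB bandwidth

Step 1 — Resonance: ω₀ = 1/√(LC) = 1/√(0.0722·1e-05) = 1177 rad/s.
Step 2 — f₀ = ω₀/(2π) = 187.3 Hz.
Step 3 — Series Q: Q = ω₀L/R = 1177·0.0722/10 = 8.497.
Step 4 — Bandwidth: Δω = ω₀/Q = 138.5 rad/s; BW = Δω/(2π) = 22.04 Hz.

(a) f₀ = 187.3 Hz  (b) Q = 8.497  (c) BW = 22.04 Hz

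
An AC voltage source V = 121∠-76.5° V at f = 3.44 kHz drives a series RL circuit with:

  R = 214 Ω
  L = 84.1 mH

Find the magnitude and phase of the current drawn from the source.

Step 1 — Angular frequency: ω = 2π·f = 2π·3440 = 2.161e+04 rad/s.
Step 2 — Component impedances:
  R: Z = R = 214 Ω
  L: Z = jωL = j·2.161e+04·0.0841 = 0 + j1818 Ω
Step 3 — Series combination: Z_total = R + L = 214 + j1818 Ω = 1830∠83.3° Ω.
Step 4 — Source phasor: V = 121∠-76.5° V = 28.25 - j117.7 V.
Step 5 — Ohm's law: I = V / Z_total = (28.25 - j117.7) / (214 + j1818) = -0.06204 - j0.02284 A.
Step 6 — Convert to polar: |I| = 0.06611 A, ∠I = -159.8°.

I = 0.06611∠-159.8° A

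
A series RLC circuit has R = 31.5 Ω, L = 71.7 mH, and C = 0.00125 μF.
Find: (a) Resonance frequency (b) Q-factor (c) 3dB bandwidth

Step 1 — Resonance condition Im(Z)=0 gives ω₀ = 1/√(LC).
Step 2 — ω₀ = 1/√(0.0717·1.25e-09) = 1.056e+05 rad/s.
Step 3 — f₀ = ω₀/(2π) = 1.681e+04 Hz.
Step 4 — Series Q: Q = ω₀L/R = 1.056e+05·0.0717/31.5 = 240.4.
Step 5 — 3dB bandwidth: Δω = ω₀/Q = 439.3 rad/s; BW = Δω/(2π) = 69.92 Hz.

(a) f₀ = 1.681e+04 Hz  (b) Q = 240.4  (c) BW = 69.92 Hz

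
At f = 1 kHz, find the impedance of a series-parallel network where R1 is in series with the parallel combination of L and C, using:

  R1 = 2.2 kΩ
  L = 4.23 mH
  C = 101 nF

Step 1 — Angular frequency: ω = 2π·f = 2π·1000 = 6283 rad/s.
Step 2 — Component impedances:
  R1: Z = R = 2200 Ω
  L: Z = jωL = j·6283·0.00423 = 0 + j26.58 Ω
  C: Z = 1/(jωC) = -j/(ω·C) = 0 - j1576 Ω
Step 3 — Parallel branch: L || C = 1/(1/L + 1/C) = 0 + j27.03 Ω.
Step 4 — Series with R1: Z_total = R1 + (L || C) = 2200 + j27.03 Ω = 2200∠0.7° Ω.

Z = 2200 + j27.03 Ω = 2200∠0.7° Ω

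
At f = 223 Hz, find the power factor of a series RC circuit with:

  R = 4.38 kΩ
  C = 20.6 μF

Step 1 — Angular frequency: ω = 2π·f = 2π·223 = 1401 rad/s.
Step 2 — Component impedances:
  R: Z = R = 4380 Ω
  C: Z = 1/(jωC) = -j/(ω·C) = 0 - j34.65 Ω
Step 3 — Series combination: Z_total = R + C = 4380 - j34.65 Ω = 4380∠-0.5° Ω.
Step 4 — Power factor: PF = cos(φ) = Re(Z)/|Z| = 4380/4380 = 1.
Step 5 — Type: Im(Z) = -34.65 ⇒ leading (phase φ = -0.5°).

PF = 1 (leading, φ = -0.5°)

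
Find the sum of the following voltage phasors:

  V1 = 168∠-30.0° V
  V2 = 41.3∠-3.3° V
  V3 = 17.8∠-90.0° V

Step 1 — Convert each phasor to rectangular form:
  V1 = 168·(cos(-30.0°) + j·sin(-30.0°)) = 145.5 - j84 V
  V2 = 41.3·(cos(-3.3°) + j·sin(-3.3°)) = 41.23 - j2.377 V
  V3 = 17.8·(cos(-90.0°) + j·sin(-90.0°)) = 0 - j17.8 V
Step 2 — Sum components: V_total = 186.7 - j104.2 V.
Step 3 — Convert to polar: |V_total| = 213.8 V, ∠V_total = -29.2°.

V_total = 213.8∠-29.2° V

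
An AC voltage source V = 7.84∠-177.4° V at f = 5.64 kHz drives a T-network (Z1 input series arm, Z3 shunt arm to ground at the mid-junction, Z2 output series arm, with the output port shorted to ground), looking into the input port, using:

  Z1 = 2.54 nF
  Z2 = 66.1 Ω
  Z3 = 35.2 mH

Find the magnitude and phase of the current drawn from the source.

Step 1 — Angular frequency: ω = 2π·f = 2π·5640 = 3.544e+04 rad/s.
Step 2 — Component impedances:
  Z1: Z = 1/(jωC) = -j/(ω·C) = 0 - j1.111e+04 Ω
  Z2: Z = R = 66.1 Ω
  Z3: Z = jωL = j·3.544e+04·0.0352 = 0 + j1247 Ω
Step 3 — With the output port shorted to ground, the output series arm Z2 runs from the junction to ground; the shunt arm Z3 also runs from the junction to ground. They appear in parallel: Z3 || Z2 = 65.91 + j3.493 Ω.
Step 4 — Series with input arm Z1: Z_in = Z1 + (Z3 || Z2) = 65.91 - j1.111e+04 Ω = 1.111e+04∠-89.7° Ω.
Step 5 — Source phasor: V = 7.84∠-177.4° V = -7.832 - j0.3556 V.
Step 6 — Ohm's law: I = V / Z_total = (-7.832 - j0.3556) / (65.91 - j1.111e+04) = 2.784e-05 - j0.0007053 A.
Step 7 — Convert to polar: |I| = 0.0007059 A, ∠I = -87.7°.

I = 0.0007059∠-87.7° A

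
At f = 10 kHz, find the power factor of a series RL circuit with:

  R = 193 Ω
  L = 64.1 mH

Step 1 — Angular frequency: ω = 2π·f = 2π·1e+04 = 6.283e+04 rad/s.
Step 2 — Component impedances:
  R: Z = R = 193 Ω
  L: Z = jωL = j·6.283e+04·0.0641 = 0 + j4028 Ω
Step 3 — Series combination: Z_total = R + L = 193 + j4028 Ω = 4032∠87.3° Ω.
Step 4 — Power factor: PF = cos(φ) = Re(Z)/|Z| = 193/4032 = 0.04787.
Step 5 — Type: Im(Z) = 4028 ⇒ lagging (phase φ = 87.3°).

PF = 0.04787 (lagging, φ = 87.3°)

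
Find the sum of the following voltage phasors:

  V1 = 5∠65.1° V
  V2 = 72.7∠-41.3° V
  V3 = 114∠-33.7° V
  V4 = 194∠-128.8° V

Step 1 — Convert each phasor to rectangular form:
  V1 = 5·(cos(65.1°) + j·sin(65.1°)) = 2.105 + j4.535 V
  V2 = 72.7·(cos(-41.3°) + j·sin(-41.3°)) = 54.62 - j47.98 V
  V3 = 114·(cos(-33.7°) + j·sin(-33.7°)) = 94.84 - j63.25 V
  V4 = 194·(cos(-128.8°) + j·sin(-128.8°)) = -121.6 - j151.2 V
Step 2 — Sum components: V_total = 30 - j257.9 V.
Step 3 — Convert to polar: |V_total| = 259.6 V, ∠V_total = -83.4°.

V_total = 259.6∠-83.4° V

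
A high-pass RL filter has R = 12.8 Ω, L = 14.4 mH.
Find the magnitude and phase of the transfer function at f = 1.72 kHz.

Step 1 — Angular frequency: ω = 2π·1720 = 1.081e+04 rad/s.
Step 2 — Transfer function: H(jω) = jωL/(R + jωL).
Step 3 — Numerator jωL = j·155.6; denominator R + jωL = 12.8 + j155.6.
Step 4 — H = 0.9933 + j0.0817.
Step 5 — Magnitude: |H| = 0.9966 (-0.0 dB); phase: φ = 4.7°.

|H| = 0.9966 (-0.0 dB), φ = 4.7°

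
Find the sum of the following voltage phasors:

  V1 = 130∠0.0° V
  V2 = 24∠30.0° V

Step 1 — Convert each phasor to rectangular form:
  V1 = 130·(cos(0.0°) + j·sin(0.0°)) = 130 V
  V2 = 24·(cos(30.0°) + j·sin(30.0°)) = 20.78 + j12 V
Step 2 — Sum components: V_total = 150.8 + j12 V.
Step 3 — Convert to polar: |V_total| = 151.3 V, ∠V_total = 4.6°.

V_total = 151.3∠4.6° V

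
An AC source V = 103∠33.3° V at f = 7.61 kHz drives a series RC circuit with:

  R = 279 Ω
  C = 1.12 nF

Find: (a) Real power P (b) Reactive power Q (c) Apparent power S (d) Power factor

Step 1 — Angular frequency: ω = 2π·f = 2π·7610 = 4.782e+04 rad/s.
Step 2 — Component impedances:
  R: Z = R = 279 Ω
  C: Z = 1/(jωC) = -j/(ω·C) = 0 - j1.867e+04 Ω
Step 3 — Series combination: Z_total = R + C = 279 - j1.867e+04 Ω = 1.868e+04∠-89.1° Ω.
Step 4 — Source phasor: V = 103∠33.3° V = 86.09 + j56.55 V.
Step 5 — Current: I = V / Z = -0.002959 + j0.004654 A = 0.005515∠122.4° A.
Step 6 — Complex power: S = V·I* = 0.008487 - j0.568 VA.
Step 7 — Real power: P = Re(S) = 0.008487 W.
Step 8 — Reactive power: Q = Im(S) = -0.568 VAR.
Step 9 — Apparent power: |S| = 0.5681 VA.
Step 10 — Power factor: PF = P/|S| = 0.01494 (leading).

(a) P = 0.008487 W  (b) Q = -0.568 VAR  (c) S = 0.5681 VA  (d) PF = 0.01494 (leading)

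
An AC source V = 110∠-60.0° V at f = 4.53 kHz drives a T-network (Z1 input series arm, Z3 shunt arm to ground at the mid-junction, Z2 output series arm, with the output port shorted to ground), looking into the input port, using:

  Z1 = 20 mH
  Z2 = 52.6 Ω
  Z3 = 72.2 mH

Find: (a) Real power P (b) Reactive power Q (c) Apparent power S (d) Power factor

Step 1 — Angular frequency: ω = 2π·f = 2π·4530 = 2.846e+04 rad/s.
Step 2 — Component impedances:
  Z1: Z = jωL = j·2.846e+04·0.02 = 0 + j569.3 Ω
  Z2: Z = R = 52.6 Ω
  Z3: Z = jωL = j·2.846e+04·0.0722 = 0 + j2055 Ω
Step 3 — With the output port shorted to ground, the output series arm Z2 runs from the junction to ground; the shunt arm Z3 also runs from the junction to ground. They appear in parallel: Z3 || Z2 = 52.57 + j1.345 Ω.
Step 4 — Series with input arm Z1: Z_in = Z1 + (Z3 || Z2) = 52.57 + j570.6 Ω = 573∠84.7° Ω.
Step 5 — Source phasor: V = 110∠-60.0° V = 55 - j95.26 V.
Step 6 — Current: I = V / Z = -0.1567 - j0.1108 A = 0.192∠-144.7° A.
Step 7 — Complex power: S = V·I* = 1.937 + j21.03 VA.
Step 8 — Real power: P = Re(S) = 1.937 W.
Step 9 — Reactive power: Q = Im(S) = 21.03 VAR.
Step 10 — Apparent power: |S| = 21.12 VA.
Step 11 — Power factor: PF = P/|S| = 0.09173 (lagging).

(a) P = 1.937 W  (b) Q = 21.03 VAR  (c) S = 21.12 VA  (d) PF = 0.09173 (lagging)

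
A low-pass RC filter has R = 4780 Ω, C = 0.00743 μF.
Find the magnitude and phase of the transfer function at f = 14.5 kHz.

Step 1 — Angular frequency: ω = 2π·1.45e+04 = 9.111e+04 rad/s.
Step 2 — Transfer function: H(jω) = 1/(1 + jωRC).
Step 3 — Denominator: 1 + jωRC = 1 + j·9.111e+04·4780·7.43e-09 = 1 + j3.236.
Step 4 — H = 0.08719 - j0.2821.
Step 5 — Magnitude: |H| = 0.2953 (-10.6 dB); phase: φ = -72.8°.

|H| = 0.2953 (-10.6 dB), φ = -72.8°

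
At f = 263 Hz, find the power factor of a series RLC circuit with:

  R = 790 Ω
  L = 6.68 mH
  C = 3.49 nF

Step 1 — Angular frequency: ω = 2π·f = 2π·263 = 1652 rad/s.
Step 2 — Component impedances:
  R: Z = R = 790 Ω
  L: Z = jωL = j·1652·0.00668 = 0 + j11.04 Ω
  C: Z = 1/(jωC) = -j/(ω·C) = 0 - j1.734e+05 Ω
Step 3 — Series combination: Z_total = R + L + C = 790 - j1.734e+05 Ω = 1.734e+05∠-89.7° Ω.
Step 4 — Power factor: PF = cos(φ) = Re(Z)/|Z| = 790/1.734e+05 = 0.004556.
Step 5 — Type: Im(Z) = -1.734e+05 ⇒ leading (phase φ = -89.7°).

PF = 0.004556 (leading, φ = -89.7°)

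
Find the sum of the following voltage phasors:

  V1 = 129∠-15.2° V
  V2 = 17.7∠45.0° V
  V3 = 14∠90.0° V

Step 1 — Convert each phasor to rectangular form:
  V1 = 129·(cos(-15.2°) + j·sin(-15.2°)) = 124.5 - j33.82 V
  V2 = 17.7·(cos(45.0°) + j·sin(45.0°)) = 12.52 + j12.52 V
  V3 = 14·(cos(90.0°) + j·sin(90.0°)) = 0 + j14 V
Step 2 — Sum components: V_total = 137 - j7.307 V.
Step 3 — Convert to polar: |V_total| = 137.2 V, ∠V_total = -3.1°.

V_total = 137.2∠-3.1° V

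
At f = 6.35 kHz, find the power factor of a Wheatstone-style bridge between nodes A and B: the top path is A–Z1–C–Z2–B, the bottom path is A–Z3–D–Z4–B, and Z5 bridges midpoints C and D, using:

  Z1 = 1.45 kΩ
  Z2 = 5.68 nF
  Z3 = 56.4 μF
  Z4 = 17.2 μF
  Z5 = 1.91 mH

Step 1 — Angular frequency: ω = 2π·f = 2π·6350 = 3.99e+04 rad/s.
Step 2 — Component impedances:
  Z1: Z = R = 1450 Ω
  Z2: Z = 1/(jωC) = -j/(ω·C) = 0 - j4413 Ω
  Z3: Z = 1/(jωC) = -j/(ω·C) = 0 - j0.4444 Ω
  Z4: Z = 1/(jωC) = -j/(ω·C) = 0 - j1.457 Ω
  Z5: Z = jωL = j·3.99e+04·0.00191 = 0 + j76.21 Ω
Step 3 — Bridge requires nodal analysis (the Z5 bridge couples midpoints C and D, so the two paths cannot be reduced to a simple series/parallel combination). Setting node B to ground and injecting 1 A at node A, the 3-node admittance system at A, C, D solves to V_A = Z_AB = 0.0001206 - j1.901 Ω = 1.901∠-90.0° Ω.
Step 4 — Power factor: PF = cos(φ) = Re(Z)/|Z| = 0.00012062/1.9011 = 6.345e-05.
Step 5 — Type: Im(Z) = -1.901 ⇒ leading (phase φ = -90.0°).

PF = 6.345e-05 (leading, φ = -90.0°)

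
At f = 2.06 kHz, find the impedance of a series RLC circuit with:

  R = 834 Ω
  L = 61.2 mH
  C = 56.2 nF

Step 1 — Angular frequency: ω = 2π·f = 2π·2060 = 1.294e+04 rad/s.
Step 2 — Component impedances:
  R: Z = R = 834 Ω
  L: Z = jωL = j·1.294e+04·0.0612 = 0 + j792.1 Ω
  C: Z = 1/(jωC) = -j/(ω·C) = 0 - j1375 Ω
Step 3 — Series combination: Z_total = R + L + C = 834 - j582.6 Ω = 1017∠-34.9° Ω.

Z = 834 - j582.6 Ω = 1017∠-34.9° Ω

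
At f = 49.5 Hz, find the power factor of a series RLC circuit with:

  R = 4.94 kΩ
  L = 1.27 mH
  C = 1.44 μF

Step 1 — Angular frequency: ω = 2π·f = 2π·49.5 = 311 rad/s.
Step 2 — Component impedances:
  R: Z = R = 4940 Ω
  L: Z = jωL = j·311·0.00127 = 0 + j0.395 Ω
  C: Z = 1/(jωC) = -j/(ω·C) = 0 - j2233 Ω
Step 3 — Series combination: Z_total = R + L + C = 4940 - j2232 Ω = 5421∠-24.3° Ω.
Step 4 — Power factor: PF = cos(φ) = Re(Z)/|Z| = 4940/5421 = 0.9113.
Step 5 — Type: Im(Z) = -2232 ⇒ leading (phase φ = -24.3°).

PF = 0.9113 (leading, φ = -24.3°)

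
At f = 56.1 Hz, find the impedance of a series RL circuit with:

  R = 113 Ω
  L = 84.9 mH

Step 1 — Angular frequency: ω = 2π·f = 2π·56.1 = 352.5 rad/s.
Step 2 — Component impedances:
  R: Z = R = 113 Ω
  L: Z = jωL = j·352.5·0.0849 = 0 + j29.93 Ω
Step 3 — Series combination: Z_total = R + L = 113 + j29.93 Ω = 116.9∠14.8° Ω.

Z = 113 + j29.93 Ω = 116.9∠14.8° Ω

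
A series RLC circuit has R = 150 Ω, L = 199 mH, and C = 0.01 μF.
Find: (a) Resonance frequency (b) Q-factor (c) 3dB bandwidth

Step 1 — Resonance: ω₀ = 1/√(LC) = 1/√(0.199·1e-08) = 2.242e+04 rad/s.
Step 2 — f₀ = ω₀/(2π) = 3568 Hz.
Step 3 — Series Q: Q = ω₀L/R = 2.242e+04·0.199/150 = 29.74.
Step 4 — Bandwidth: Δω = ω₀/Q = 753.8 rad/s; BW = Δω/(2π) = 120 Hz.

(a) f₀ = 3568 Hz  (b) Q = 29.74  (c) BW = 120 Hz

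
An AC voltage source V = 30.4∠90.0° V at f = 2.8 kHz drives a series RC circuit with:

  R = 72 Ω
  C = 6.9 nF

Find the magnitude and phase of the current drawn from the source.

Step 1 — Angular frequency: ω = 2π·f = 2π·2800 = 1.759e+04 rad/s.
Step 2 — Component impedances:
  R: Z = R = 72 Ω
  C: Z = 1/(jωC) = -j/(ω·C) = 0 - j8238 Ω
Step 3 — Series combination: Z_total = R + C = 72 - j8238 Ω = 8238∠-89.5° Ω.
Step 4 — Source phasor: V = 30.4∠90.0° V = 0 + j30.4 V.
Step 5 — Ohm's law: I = V / Z_total = (0 + j30.4) / (72 - j8238) = -0.00369 + j3.225e-05 A.
Step 6 — Convert to polar: |I| = 0.00369 A, ∠I = 179.5°.

I = 0.00369∠179.5° A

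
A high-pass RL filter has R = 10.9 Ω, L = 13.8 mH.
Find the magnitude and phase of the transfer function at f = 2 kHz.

Step 1 — Angular frequency: ω = 2π·2000 = 1.257e+04 rad/s.
Step 2 — Transfer function: H(jω) = jωL/(R + jωL).
Step 3 — Numerator jωL = j·173.4; denominator R + jωL = 10.9 + j173.4.
Step 4 — H = 0.9961 + j0.06261.
Step 5 — Magnitude: |H| = 0.998 (-0.0 dB); phase: φ = 3.6°.

|H| = 0.998 (-0.0 dB), φ = 3.6°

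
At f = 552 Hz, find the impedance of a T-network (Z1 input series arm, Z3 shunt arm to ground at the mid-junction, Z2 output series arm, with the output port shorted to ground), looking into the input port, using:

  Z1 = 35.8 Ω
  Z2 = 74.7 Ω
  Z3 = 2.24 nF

Step 1 — Angular frequency: ω = 2π·f = 2π·552 = 3468 rad/s.
Step 2 — Component impedances:
  Z1: Z = R = 35.8 Ω
  Z2: Z = R = 74.7 Ω
  Z3: Z = 1/(jωC) = -j/(ω·C) = 0 - j1.287e+05 Ω
Step 3 — With the output port shorted to ground, the output series arm Z2 runs from the junction to ground; the shunt arm Z3 also runs from the junction to ground. They appear in parallel: Z3 || Z2 = 74.7 - j0.04335 Ω.
Step 4 — Series with input arm Z1: Z_in = Z1 + (Z3 || Z2) = 110.5 - j0.04335 Ω = 110.5∠-0.0° Ω.

Z = 110.5 - j0.04335 Ω = 110.5∠-0.0° Ω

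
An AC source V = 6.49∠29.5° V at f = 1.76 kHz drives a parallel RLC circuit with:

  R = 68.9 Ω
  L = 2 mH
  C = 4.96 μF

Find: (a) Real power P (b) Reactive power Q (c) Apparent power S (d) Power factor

Step 1 — Angular frequency: ω = 2π·f = 2π·1760 = 1.106e+04 rad/s.
Step 2 — Component impedances:
  R: Z = R = 68.9 Ω
  L: Z = jωL = j·1.106e+04·0.002 = 0 + j22.12 Ω
  C: Z = 1/(jωC) = -j/(ω·C) = 0 - j18.23 Ω
Step 3 — Parallel combination: 1/Z_total = 1/R + 1/L + 1/C; Z_total = 47.82 - j31.75 Ω = 57.4∠-33.6° Ω.
Step 4 — Source phasor: V = 6.49∠29.5° V = 5.649 + j3.196 V.
Step 5 — Current: I = V / Z = 0.05119 + j0.1008 A = 0.1131∠63.1° A.
Step 6 — Complex power: S = V·I* = 0.6113 - j0.4058 VA.
Step 7 — Real power: P = Re(S) = 0.6113 W.
Step 8 — Reactive power: Q = Im(S) = -0.4058 VAR.
Step 9 — Apparent power: |S| = 0.7338 VA.
Step 10 — Power factor: PF = P/|S| = 0.8331 (leading).

(a) P = 0.6113 W  (b) Q = -0.4058 VAR  (c) S = 0.7338 VA  (d) PF = 0.8331 (leading)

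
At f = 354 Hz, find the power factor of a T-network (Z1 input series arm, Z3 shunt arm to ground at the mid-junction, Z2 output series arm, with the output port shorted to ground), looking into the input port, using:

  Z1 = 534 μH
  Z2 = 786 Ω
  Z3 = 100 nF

Step 1 — Angular frequency: ω = 2π·f = 2π·354 = 2224 rad/s.
Step 2 — Component impedances:
  Z1: Z = jωL = j·2224·0.000534 = 0 + j1.188 Ω
  Z2: Z = R = 786 Ω
  Z3: Z = 1/(jωC) = -j/(ω·C) = 0 - j4496 Ω
Step 3 — With the output port shorted to ground, the output series arm Z2 runs from the junction to ground; the shunt arm Z3 also runs from the junction to ground. They appear in parallel: Z3 || Z2 = 762.7 - j133.3 Ω.
Step 4 — Series with input arm Z1: Z_in = Z1 + (Z3 || Z2) = 762.7 - j132.2 Ω = 774.1∠-9.8° Ω.
Step 5 — Power factor: PF = cos(φ) = Re(Z)/|Z| = 762.7/774.1 = 0.9853.
Step 6 — Type: Im(Z) = -132.2 ⇒ leading (phase φ = -9.8°).

PF = 0.9853 (leading, φ = -9.8°)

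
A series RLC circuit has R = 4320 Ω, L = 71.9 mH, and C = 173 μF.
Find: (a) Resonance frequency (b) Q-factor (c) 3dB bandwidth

Step 1 — Resonance: ω₀ = 1/√(LC) = 1/√(0.0719·0.000173) = 283.5 rad/s.
Step 2 — f₀ = ω₀/(2π) = 45.13 Hz.
Step 3 — Series Q: Q = ω₀L/R = 283.5·0.0719/4320 = 0.004719.
Step 4 — Bandwidth: Δω = ω₀/Q = 6.008e+04 rad/s; BW = Δω/(2π) = 9563 Hz.

(a) f₀ = 45.13 Hz  (b) Q = 0.004719  (c) BW = 9563 Hz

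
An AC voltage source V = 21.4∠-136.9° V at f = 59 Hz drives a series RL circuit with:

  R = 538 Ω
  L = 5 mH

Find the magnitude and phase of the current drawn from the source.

Step 1 — Angular frequency: ω = 2π·f = 2π·59 = 370.7 rad/s.
Step 2 — Component impedances:
  R: Z = R = 538 Ω
  L: Z = jωL = j·370.7·0.005 = 0 + j1.854 Ω
Step 3 — Series combination: Z_total = R + L = 538 + j1.854 Ω = 538∠0.2° Ω.
Step 4 — Source phasor: V = 21.4∠-136.9° V = -15.63 - j14.62 V.
Step 5 — Ohm's law: I = V / Z_total = (-15.63 - j14.62) / (538 + j1.854) = -0.02914 - j0.02708 A.
Step 6 — Convert to polar: |I| = 0.03978 A, ∠I = -137.1°.

I = 0.03978∠-137.1° A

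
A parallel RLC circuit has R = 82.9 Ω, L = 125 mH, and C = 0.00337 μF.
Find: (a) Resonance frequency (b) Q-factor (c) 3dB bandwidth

Step 1 — Resonance: ω₀ = 1/√(LC) = 1/√(0.125·3.37e-09) = 4.872e+04 rad/s.
Step 2 — f₀ = ω₀/(2π) = 7754 Hz.
Step 3 — Parallel Q: Q = R/(ω₀L) = 82.9/(4.872e+04·0.125) = 0.01361.
Step 4 — Bandwidth: Δω = ω₀/Q = 3.579e+06 rad/s; BW = Δω/(2π) = 5.697e+05 Hz.

(a) f₀ = 7754 Hz  (b) Q = 0.01361  (c) BW = 5.697e+05 Hz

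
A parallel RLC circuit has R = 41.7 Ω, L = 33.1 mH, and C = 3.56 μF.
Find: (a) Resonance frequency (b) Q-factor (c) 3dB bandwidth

Step 1 — Resonance: ω₀ = 1/√(LC) = 1/√(0.0331·3.56e-06) = 2913 rad/s.
Step 2 — f₀ = ω₀/(2π) = 463.6 Hz.
Step 3 — Parallel Q: Q = R/(ω₀L) = 41.7/(2913·0.0331) = 0.4325.
Step 4 — Bandwidth: Δω = ω₀/Q = 6736 rad/s; BW = Δω/(2π) = 1072 Hz.

(a) f₀ = 463.6 Hz  (b) Q = 0.4325  (c) BW = 1072 Hz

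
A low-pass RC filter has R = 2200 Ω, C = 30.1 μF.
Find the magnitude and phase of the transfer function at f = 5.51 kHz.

Step 1 — Angular frequency: ω = 2π·5510 = 3.462e+04 rad/s.
Step 2 — Transfer function: H(jω) = 1/(1 + jωRC).
Step 3 — Denominator: 1 + jωRC = 1 + j·3.462e+04·2200·3.01e-05 = 1 + j2293.
Step 4 — H = 1.903e-07 - j0.0004362.
Step 5 — Magnitude: |H| = 0.0004362 (-67.2 dB); phase: φ = -90.0°.

|H| = 0.0004362 (-67.2 dB), φ = -90.0°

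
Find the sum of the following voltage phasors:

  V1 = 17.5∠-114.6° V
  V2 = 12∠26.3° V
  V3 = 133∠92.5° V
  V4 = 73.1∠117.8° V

Step 1 — Convert each phasor to rectangular form:
  V1 = 17.5·(cos(-114.6°) + j·sin(-114.6°)) = -7.285 - j15.91 V
  V2 = 12·(cos(26.3°) + j·sin(26.3°)) = 10.76 + j5.317 V
  V3 = 133·(cos(92.5°) + j·sin(92.5°)) = -5.801 + j132.9 V
  V4 = 73.1·(cos(117.8°) + j·sin(117.8°)) = -34.09 + j64.66 V
Step 2 — Sum components: V_total = -36.42 + j186.9 V.
Step 3 — Convert to polar: |V_total| = 190.5 V, ∠V_total = 101.0°.

V_total = 190.5∠101.0° V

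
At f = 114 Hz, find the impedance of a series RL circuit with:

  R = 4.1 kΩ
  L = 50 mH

Step 1 — Angular frequency: ω = 2π·f = 2π·114 = 716.3 rad/s.
Step 2 — Component impedances:
  R: Z = R = 4100 Ω
  L: Z = jωL = j·716.3·0.05 = 0 + j35.81 Ω
Step 3 — Series combination: Z_total = R + L = 4100 + j35.81 Ω = 4100∠0.5° Ω.

Z = 4100 + j35.81 Ω = 4100∠0.5° Ω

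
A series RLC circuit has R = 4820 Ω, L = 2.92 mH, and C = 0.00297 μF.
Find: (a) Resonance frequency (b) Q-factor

Step 1 — Resonance condition Im(Z)=0 gives ω₀ = 1/√(LC).
Step 2 — ω₀ = 1/√(0.00292·2.97e-09) = 3.396e+05 rad/s.
Step 3 — f₀ = ω₀/(2π) = 5.404e+04 Hz.
Step 4 — Series Q: Q = ω₀L/R = 3.396e+05·0.00292/4820 = 0.2057.

(a) f₀ = 5.404e+04 Hz  (b) Q = 0.2057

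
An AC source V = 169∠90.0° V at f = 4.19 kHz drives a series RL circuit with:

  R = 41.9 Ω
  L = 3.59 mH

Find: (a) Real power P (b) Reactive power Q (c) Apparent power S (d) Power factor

Step 1 — Angular frequency: ω = 2π·f = 2π·4190 = 2.633e+04 rad/s.
Step 2 — Component impedances:
  R: Z = R = 41.9 Ω
  L: Z = jωL = j·2.633e+04·0.00359 = 0 + j94.51 Ω
Step 3 — Series combination: Z_total = R + L = 41.9 + j94.51 Ω = 103.4∠66.1° Ω.
Step 4 — Source phasor: V = 169∠90.0° V = 0 + j169 V.
Step 5 — Current: I = V / Z = 1.494 + j0.6625 A = 1.635∠23.9° A.
Step 6 — Complex power: S = V·I* = 112 + j252.6 VA.
Step 7 — Real power: P = Re(S) = 112 W.
Step 8 — Reactive power: Q = Im(S) = 252.6 VAR.
Step 9 — Apparent power: |S| = 276.3 VA.
Step 10 — Power factor: PF = P/|S| = 0.4053 (lagging).

(a) P = 112 W  (b) Q = 252.6 VAR  (c) S = 276.3 VA  (d) PF = 0.4053 (lagging)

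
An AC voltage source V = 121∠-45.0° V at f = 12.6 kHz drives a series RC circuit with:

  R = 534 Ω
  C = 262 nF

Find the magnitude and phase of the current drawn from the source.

Step 1 — Angular frequency: ω = 2π·f = 2π·1.26e+04 = 7.917e+04 rad/s.
Step 2 — Component impedances:
  R: Z = R = 534 Ω
  C: Z = 1/(jωC) = -j/(ω·C) = 0 - j48.21 Ω
Step 3 — Series combination: Z_total = R + C = 534 - j48.21 Ω = 536.2∠-5.2° Ω.
Step 4 — Source phasor: V = 121∠-45.0° V = 85.56 - j85.56 V.
Step 5 — Ohm's law: I = V / Z_total = (85.56 - j85.56) / (534 - j48.21) = 0.1733 - j0.1446 A.
Step 6 — Convert to polar: |I| = 0.2257 A, ∠I = -39.8°.

I = 0.2257∠-39.8° A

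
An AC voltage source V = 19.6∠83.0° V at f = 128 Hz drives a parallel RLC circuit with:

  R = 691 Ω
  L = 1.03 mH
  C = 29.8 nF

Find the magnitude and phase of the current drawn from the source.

Step 1 — Angular frequency: ω = 2π·f = 2π·128 = 804.2 rad/s.
Step 2 — Component impedances:
  R: Z = R = 691 Ω
  L: Z = jωL = j·804.2·0.00103 = 0 + j0.8284 Ω
  C: Z = 1/(jωC) = -j/(ω·C) = 0 - j4.172e+04 Ω
Step 3 — Parallel combination: 1/Z_total = 1/R + 1/L + 1/C; Z_total = 0.0009931 + j0.8284 Ω = 0.8284∠89.9° Ω.
Step 4 — Source phasor: V = 19.6∠83.0° V = 2.389 + j19.45 V.
Step 5 — Ohm's law: I = V / Z_total = (2.389 + j19.45) / (0.0009931 + j0.8284) = 23.49 - j2.855 A.
Step 6 — Convert to polar: |I| = 23.66 A, ∠I = -6.9°.

I = 23.66∠-6.9° A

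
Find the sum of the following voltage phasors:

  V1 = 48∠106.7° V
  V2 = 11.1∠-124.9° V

Step 1 — Convert each phasor to rectangular form:
  V1 = 48·(cos(106.7°) + j·sin(106.7°)) = -13.79 + j45.98 V
  V2 = 11.1·(cos(-124.9°) + j·sin(-124.9°)) = -6.351 - j9.104 V
Step 2 — Sum components: V_total = -20.14 + j36.87 V.
Step 3 — Convert to polar: |V_total| = 42.02 V, ∠V_total = 118.6°.

V_total = 42.02∠118.6° V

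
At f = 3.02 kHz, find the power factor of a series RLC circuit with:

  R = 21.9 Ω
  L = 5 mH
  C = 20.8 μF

Step 1 — Angular frequency: ω = 2π·f = 2π·3020 = 1.898e+04 rad/s.
Step 2 — Component impedances:
  R: Z = R = 21.9 Ω
  L: Z = jωL = j·1.898e+04·0.005 = 0 + j94.88 Ω
  C: Z = 1/(jωC) = -j/(ω·C) = 0 - j2.534 Ω
Step 3 — Series combination: Z_total = R + L + C = 21.9 + j92.34 Ω = 94.9∠76.7° Ω.
Step 4 — Power factor: PF = cos(φ) = Re(Z)/|Z| = 21.9/94.9 = 0.2308.
Step 5 — Type: Im(Z) = 92.34 ⇒ lagging (phase φ = 76.7°).

PF = 0.2308 (lagging, φ = 76.7°)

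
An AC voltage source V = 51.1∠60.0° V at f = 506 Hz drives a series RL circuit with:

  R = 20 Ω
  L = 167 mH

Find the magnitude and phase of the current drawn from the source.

Step 1 — Angular frequency: ω = 2π·f = 2π·506 = 3179 rad/s.
Step 2 — Component impedances:
  R: Z = R = 20 Ω
  L: Z = jωL = j·3179·0.167 = 0 + j530.9 Ω
Step 3 — Series combination: Z_total = R + L = 20 + j530.9 Ω = 531.3∠87.8° Ω.
Step 4 — Source phasor: V = 51.1∠60.0° V = 25.55 + j44.25 V.
Step 5 — Ohm's law: I = V / Z_total = (25.55 + j44.25) / (20 + j530.9) = 0.08504 - j0.04492 A.
Step 6 — Convert to polar: |I| = 0.09618 A, ∠I = -27.8°.

I = 0.09618∠-27.8° A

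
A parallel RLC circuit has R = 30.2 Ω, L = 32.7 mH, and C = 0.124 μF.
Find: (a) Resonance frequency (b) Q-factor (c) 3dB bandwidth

Step 1 — Resonance: ω₀ = 1/√(LC) = 1/√(0.0327·1.24e-07) = 1.57e+04 rad/s.
Step 2 — f₀ = ω₀/(2π) = 2499 Hz.
Step 3 — Parallel Q: Q = R/(ω₀L) = 30.2/(1.57e+04·0.0327) = 0.05881.
Step 4 — Bandwidth: Δω = ω₀/Q = 2.67e+05 rad/s; BW = Δω/(2π) = 4.25e+04 Hz.

(a) f₀ = 2499 Hz  (b) Q = 0.05881  (c) BW = 4.25e+04 Hz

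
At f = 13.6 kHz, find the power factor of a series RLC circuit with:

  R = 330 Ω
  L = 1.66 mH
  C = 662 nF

Step 1 — Angular frequency: ω = 2π·f = 2π·1.36e+04 = 8.545e+04 rad/s.
Step 2 — Component impedances:
  R: Z = R = 330 Ω
  L: Z = jωL = j·8.545e+04·0.00166 = 0 + j141.8 Ω
  C: Z = 1/(jωC) = -j/(ω·C) = 0 - j17.68 Ω
Step 3 — Series combination: Z_total = R + L + C = 330 + j124.2 Ω = 352.6∠20.6° Ω.
Step 4 — Power factor: PF = cos(φ) = Re(Z)/|Z| = 330/352.6 = 0.9359.
Step 5 — Type: Im(Z) = 124.2 ⇒ lagging (phase φ = 20.6°).

PF = 0.9359 (lagging, φ = 20.6°)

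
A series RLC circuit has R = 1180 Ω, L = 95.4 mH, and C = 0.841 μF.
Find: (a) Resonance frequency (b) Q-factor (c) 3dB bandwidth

Step 1 — Resonance: ω₀ = 1/√(LC) = 1/√(0.0954·8.41e-07) = 3530 rad/s.
Step 2 — f₀ = ω₀/(2π) = 561.9 Hz.
Step 3 — Series Q: Q = ω₀L/R = 3530·0.0954/1180 = 0.2854.
Step 4 — Bandwidth: Δω = ω₀/Q = 1.237e+04 rad/s; BW = Δω/(2π) = 1969 Hz.

(a) f₀ = 561.9 Hz  (b) Q = 0.2854  (c) BW = 1969 Hz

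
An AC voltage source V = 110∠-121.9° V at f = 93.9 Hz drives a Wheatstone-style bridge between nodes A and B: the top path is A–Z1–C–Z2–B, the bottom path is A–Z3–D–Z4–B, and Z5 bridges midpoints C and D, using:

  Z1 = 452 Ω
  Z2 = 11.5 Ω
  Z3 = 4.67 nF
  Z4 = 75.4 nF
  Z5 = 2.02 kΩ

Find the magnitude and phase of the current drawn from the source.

Step 1 — Angular frequency: ω = 2π·f = 2π·93.9 = 590 rad/s.
Step 2 — Component impedances:
  Z1: Z = R = 452 Ω
  Z2: Z = R = 11.5 Ω
  Z3: Z = 1/(jωC) = -j/(ω·C) = 0 - j3.629e+05 Ω
  Z4: Z = 1/(jωC) = -j/(ω·C) = 0 - j2.248e+04 Ω
  Z5: Z = R = 2020 Ω
Step 3 — Bridge requires nodal analysis (the Z5 bridge couples midpoints C and D, so the two paths cannot be reduced to a simple series/parallel combination). Setting node B to ground and injecting 1 A at node A, the 3-node admittance system at A, C, D solves to V_A = Z_AB = 463.5 - j0.5687 Ω = 463.5∠-0.1° Ω.
Step 4 — Source phasor: V = 110∠-121.9° V = -58.13 - j93.39 V.
Step 5 — Ohm's law: I = V / Z_total = (-58.13 - j93.39) / (463.5 - j0.5687) = -0.1252 - j0.2016 A.
Step 6 — Convert to polar: |I| = 0.2373 A, ∠I = -121.8°.

I = 0.2373∠-121.8° A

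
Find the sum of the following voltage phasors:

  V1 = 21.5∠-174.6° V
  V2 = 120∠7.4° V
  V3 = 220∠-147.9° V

Step 1 — Convert each phasor to rectangular form:
  V1 = 21.5·(cos(-174.6°) + j·sin(-174.6°)) = -21.4 - j2.023 V
  V2 = 120·(cos(7.4°) + j·sin(7.4°)) = 119 + j15.46 V
  V3 = 220·(cos(-147.9°) + j·sin(-147.9°)) = -186.4 - j116.9 V
Step 2 — Sum components: V_total = -88.77 - j103.5 V.
Step 3 — Convert to polar: |V_total| = 136.3 V, ∠V_total = -130.6°.

V_total = 136.3∠-130.6° V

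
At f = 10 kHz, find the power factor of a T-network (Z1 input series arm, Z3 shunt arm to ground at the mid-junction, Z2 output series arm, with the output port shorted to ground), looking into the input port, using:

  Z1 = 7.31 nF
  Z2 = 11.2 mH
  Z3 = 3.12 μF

Step 1 — Angular frequency: ω = 2π·f = 2π·1e+04 = 6.283e+04 rad/s.
Step 2 — Component impedances:
  Z1: Z = 1/(jωC) = -j/(ω·C) = 0 - j2177 Ω
  Z2: Z = jωL = j·6.283e+04·0.0112 = 0 + j703.7 Ω
  Z3: Z = 1/(jωC) = -j/(ω·C) = 0 - j5.101 Ω
Step 3 — With the output port shorted to ground, the output series arm Z2 runs from the junction to ground; the shunt arm Z3 also runs from the junction to ground. They appear in parallel: Z3 || Z2 = 0 - j5.138 Ω.
Step 4 — Series with input arm Z1: Z_in = Z1 + (Z3 || Z2) = 0 - j2182 Ω = 2182∠-90.0° Ω.
Step 5 — Power factor: PF = cos(φ) = Re(Z)/|Z| = 0/2182 = 0.
Step 6 — Type: Im(Z) = -2182 ⇒ leading (phase φ = -90.0°).

PF = 0 (leading, φ = -90.0°)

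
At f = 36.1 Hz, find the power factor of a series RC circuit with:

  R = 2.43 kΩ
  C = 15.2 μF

Step 1 — Angular frequency: ω = 2π·f = 2π·36.1 = 226.8 rad/s.
Step 2 — Component impedances:
  R: Z = R = 2430 Ω
  C: Z = 1/(jωC) = -j/(ω·C) = 0 - j290 Ω
Step 3 — Series combination: Z_total = R + C = 2430 - j290 Ω = 2447∠-6.8° Ω.
Step 4 — Power factor: PF = cos(φ) = Re(Z)/|Z| = 2430/2447.2 = 0.993.
Step 5 — Type: Im(Z) = -290 ⇒ leading (phase φ = -6.8°).

PF = 0.993 (leading, φ = -6.8°)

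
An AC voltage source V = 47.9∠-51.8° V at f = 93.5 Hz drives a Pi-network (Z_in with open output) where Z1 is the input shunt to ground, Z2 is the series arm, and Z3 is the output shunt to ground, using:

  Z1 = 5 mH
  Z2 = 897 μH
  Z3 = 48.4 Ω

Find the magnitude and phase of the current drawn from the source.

Step 1 — Angular frequency: ω = 2π·f = 2π·93.5 = 587.5 rad/s.
Step 2 — Component impedances:
  Z1: Z = jωL = j·587.5·0.005 = 0 + j2.937 Ω
  Z2: Z = jωL = j·587.5·0.000897 = 0 + j0.527 Ω
  Z3: Z = R = 48.4 Ω
Step 3 — With open output, the series arm Z2 and the output shunt Z3 appear in series to ground: Z2 + Z3 = 48.4 + j0.527 Ω.
Step 4 — Parallel with input shunt Z1: Z_in = Z1 || (Z2 + Z3) = 0.1774 + j2.925 Ω = 2.93∠86.5° Ω.
Step 5 — Source phasor: V = 47.9∠-51.8° V = 29.62 - j37.64 V.
Step 6 — Ohm's law: I = V / Z_total = (29.62 - j37.64) / (0.1774 + j2.925) = -12.21 - j10.87 A.
Step 7 — Convert to polar: |I| = 16.35 A, ∠I = -138.3°.

I = 16.35∠-138.3° A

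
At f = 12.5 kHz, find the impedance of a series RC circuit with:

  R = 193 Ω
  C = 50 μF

Step 1 — Angular frequency: ω = 2π·f = 2π·1.25e+04 = 7.854e+04 rad/s.
Step 2 — Component impedances:
  R: Z = R = 193 Ω
  C: Z = 1/(jωC) = -j/(ω·C) = 0 - j0.2546 Ω
Step 3 — Series combination: Z_total = R + C = 193 - j0.2546 Ω = 193∠-0.1° Ω.

Z = 193 - j0.2546 Ω = 193∠-0.1° Ω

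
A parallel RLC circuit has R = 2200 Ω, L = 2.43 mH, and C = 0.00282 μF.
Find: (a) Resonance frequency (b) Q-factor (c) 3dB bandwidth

Step 1 — Resonance: ω₀ = 1/√(LC) = 1/√(0.00243·2.82e-09) = 3.82e+05 rad/s.
Step 2 — f₀ = ω₀/(2π) = 6.08e+04 Hz.
Step 3 — Parallel Q: Q = R/(ω₀L) = 2200/(3.82e+05·0.00243) = 2.37.
Step 4 — Bandwidth: Δω = ω₀/Q = 1.612e+05 rad/s; BW = Δω/(2π) = 2.565e+04 Hz.

(a) f₀ = 6.08e+04 Hz  (b) Q = 2.37  (c) BW = 2.565e+04 Hz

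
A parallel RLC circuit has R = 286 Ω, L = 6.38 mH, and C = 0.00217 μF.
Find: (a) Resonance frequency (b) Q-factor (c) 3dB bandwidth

Step 1 — Resonance: ω₀ = 1/√(LC) = 1/√(0.00638·2.17e-09) = 2.688e+05 rad/s.
Step 2 — f₀ = ω₀/(2π) = 4.277e+04 Hz.
Step 3 — Parallel Q: Q = R/(ω₀L) = 286/(2.688e+05·0.00638) = 0.1668.
Step 4 — Bandwidth: Δω = ω₀/Q = 1.611e+06 rad/s; BW = Δω/(2π) = 2.564e+05 Hz.

(a) f₀ = 4.277e+04 Hz  (b) Q = 0.1668  (c) BW = 2.564e+05 Hz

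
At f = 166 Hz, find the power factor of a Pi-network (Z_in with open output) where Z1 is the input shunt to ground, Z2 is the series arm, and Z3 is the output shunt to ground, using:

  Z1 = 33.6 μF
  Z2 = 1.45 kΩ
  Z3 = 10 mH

Step 1 — Angular frequency: ω = 2π·f = 2π·166 = 1043 rad/s.
Step 2 — Component impedances:
  Z1: Z = 1/(jωC) = -j/(ω·C) = 0 - j28.53 Ω
  Z2: Z = R = 1450 Ω
  Z3: Z = jωL = j·1043·0.01 = 0 + j10.43 Ω
Step 3 — With open output, the series arm Z2 and the output shunt Z3 appear in series to ground: Z2 + Z3 = 1450 + j10.43 Ω.
Step 4 — Parallel with input shunt Z1: Z_in = Z1 || (Z2 + Z3) = 0.5614 - j28.53 Ω = 28.53∠-88.9° Ω.
Step 5 — Power factor: PF = cos(φ) = Re(Z)/|Z| = 0.5614/28.53 = 0.01968.
Step 6 — Type: Im(Z) = -28.53 ⇒ leading (phase φ = -88.9°).

PF = 0.01968 (leading, φ = -88.9°)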